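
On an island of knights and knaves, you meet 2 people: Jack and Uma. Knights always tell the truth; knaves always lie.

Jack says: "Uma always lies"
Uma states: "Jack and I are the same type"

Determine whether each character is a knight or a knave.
Jack is a knight.
Uma is a knave.

Verification:
- Jack (knight) says "Uma always lies" - this is TRUE because Uma is a knave.
- Uma (knave) says "Jack and I are the same type" - this is FALSE (a lie) because Uma is a knave and Jack is a knight.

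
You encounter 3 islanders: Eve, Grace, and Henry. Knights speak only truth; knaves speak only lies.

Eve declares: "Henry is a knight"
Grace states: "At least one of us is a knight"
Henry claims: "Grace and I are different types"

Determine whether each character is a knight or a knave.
Eve is a knave.
Grace is a knave.
Henry is a knave.

Verification:
- Eve (knave) says "Henry is a knight" - this is FALSE (a lie) because Henry is a knave.
- Grace (knave) says "At least one of us is a knight" - this is FALSE (a lie) because no one is a knight.
- Henry (knave) says "Grace and I are different types" - this is FALSE (a lie) because Henry is a knave and Grace is a knave.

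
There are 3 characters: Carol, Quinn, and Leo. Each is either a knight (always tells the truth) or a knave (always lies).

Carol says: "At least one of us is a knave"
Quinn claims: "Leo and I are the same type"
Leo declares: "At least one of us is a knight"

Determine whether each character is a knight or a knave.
Carol is a knight.
Quinn is a knave.
Leo is a knight.

Verification:
- Carol (knight) says "At least one of us is a knave" - this is TRUE because Quinn is a knave.
- Quinn (knave) says "Leo and I are the same type" - this is FALSE (a lie) because Quinn is a knave and Leo is a knight.
- Leo (knight) says "At least one of us is a knight" - this is TRUE because Carol and Leo are knights.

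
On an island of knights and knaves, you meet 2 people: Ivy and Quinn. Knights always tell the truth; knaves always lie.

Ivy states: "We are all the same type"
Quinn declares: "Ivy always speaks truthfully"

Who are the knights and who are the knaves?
Ivy is a knight.
Quinn is a knight.

Verification:
- Ivy (knight) says "We are all the same type" - this is TRUE because Ivy and Quinn are knights.
- Quinn (knight) says "Ivy always speaks truthfully" - this is TRUE because Ivy is a knight.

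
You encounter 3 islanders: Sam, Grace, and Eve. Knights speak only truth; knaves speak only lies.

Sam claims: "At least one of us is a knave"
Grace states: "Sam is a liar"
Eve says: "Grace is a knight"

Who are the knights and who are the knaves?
Sam is a knight.
Grace is a knave.
Eve is a knave.

Verification:
- Sam (knight) says "At least one of us is a knave" - this is TRUE because Grace and Eve are knaves.
- Grace (knave) says "Sam is a liar" - this is FALSE (a lie) because Sam is a knight.
- Eve (knave) says "Grace is a knight" - this is FALSE (a lie) because Grace is a knave.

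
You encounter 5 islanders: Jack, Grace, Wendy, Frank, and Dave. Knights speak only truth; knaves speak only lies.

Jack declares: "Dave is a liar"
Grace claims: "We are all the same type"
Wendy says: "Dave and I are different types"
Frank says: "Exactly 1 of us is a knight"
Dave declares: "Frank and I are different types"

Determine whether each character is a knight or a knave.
Jack is a knight.
Grace is a knave.
Wendy is a knight.
Frank is a knave.
Dave is a knave.

Verification:
- Jack (knight) says "Dave is a liar" - this is TRUE because Dave is a knave.
- Grace (knave) says "We are all the same type" - this is FALSE (a lie) because Jack and Wendy are knights and Grace, Frank, and Dave are knaves.
- Wendy (knight) says "Dave and I are different types" - this is TRUE because Wendy is a knight and Dave is a knave.
- Frank (knave) says "Exactly 1 of us is a knight" - this is FALSE (a lie) because there are 2 knights.
- Dave (knave) says "Frank and I are different types" - this is FALSE (a lie) because Dave is a knave and Frank is a knave.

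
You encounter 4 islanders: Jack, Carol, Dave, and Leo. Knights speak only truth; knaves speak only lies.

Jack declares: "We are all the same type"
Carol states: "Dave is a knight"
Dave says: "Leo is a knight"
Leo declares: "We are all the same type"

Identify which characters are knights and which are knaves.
Jack is a knight.
Carol is a knight.
Dave is a knight.
Leo is a knight.

Verification:
- Jack (knight) says "We are all the same type" - this is TRUE because Jack, Carol, Dave, and Leo are knights.
- Carol (knight) says "Dave is a knight" - this is TRUE because Dave is a knight.
- Dave (knight) says "Leo is a knight" - this is TRUE because Leo is a knight.
- Leo (knight) says "We are all the same type" - this is TRUE because Jack, Carol, Dave, and Leo are knights.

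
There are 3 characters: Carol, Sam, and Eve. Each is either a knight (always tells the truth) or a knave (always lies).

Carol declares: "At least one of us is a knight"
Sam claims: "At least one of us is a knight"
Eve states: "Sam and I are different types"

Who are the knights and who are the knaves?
Carol is a knave.
Sam is a knave.
Eve is a knave.

Verification:
- Carol (knave) says "At least one of us is a knight" - this is FALSE (a lie) because no one is a knight.
- Sam (knave) says "At least one of us is a knight" - this is FALSE (a lie) because no one is a knight.
- Eve (knave) says "Sam and I are different types" - this is FALSE (a lie) because Eve is a knave and Sam is a knave.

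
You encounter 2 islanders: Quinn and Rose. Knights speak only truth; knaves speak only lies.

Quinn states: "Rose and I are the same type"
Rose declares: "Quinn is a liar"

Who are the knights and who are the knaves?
Quinn is a knave.
Rose is a knight.

Verification:
- Quinn (knave) says "Rose and I are the same type" - this is FALSE (a lie) because Quinn is a knave and Rose is a knight.
- Rose (knight) says "Quinn is a liar" - this is TRUE because Quinn is a knave.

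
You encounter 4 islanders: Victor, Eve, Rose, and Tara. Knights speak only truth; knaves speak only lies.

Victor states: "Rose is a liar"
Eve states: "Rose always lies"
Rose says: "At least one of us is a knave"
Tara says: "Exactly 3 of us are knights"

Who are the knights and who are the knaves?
Victor is a knave.
Eve is a knave.
Rose is a knight.
Tara is a knave.

Verification:
- Victor (knave) says "Rose is a liar" - this is FALSE (a lie) because Rose is a knight.
- Eve (knave) says "Rose always lies" - this is FALSE (a lie) because Rose is a knight.
- Rose (knight) says "At least one of us is a knave" - this is TRUE because Victor, Eve, and Tara are knaves.
- Tara (knave) says "Exactly 3 of us are knights" - this is FALSE (a lie) because there are 1 knights.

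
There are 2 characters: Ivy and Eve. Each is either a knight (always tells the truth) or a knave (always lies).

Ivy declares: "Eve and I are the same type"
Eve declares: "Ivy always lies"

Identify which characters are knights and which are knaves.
Ivy is a knave.
Eve is a knight.

Verification:
- Ivy (knave) says "Eve and I are the same type" - this is FALSE (a lie) because Ivy is a knave and Eve is a knight.
- Eve (knight) says "Ivy always lies" - this is TRUE because Ivy is a knave.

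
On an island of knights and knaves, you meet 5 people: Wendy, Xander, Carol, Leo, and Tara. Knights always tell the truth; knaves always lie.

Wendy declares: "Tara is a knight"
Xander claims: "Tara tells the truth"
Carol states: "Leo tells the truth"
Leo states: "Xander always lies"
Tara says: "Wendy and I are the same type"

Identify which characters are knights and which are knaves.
Wendy is a knight.
Xander is a knight.
Carol is a knave.
Leo is a knave.
Tara is a knight.

Verification:
- Wendy (knight) says "Tara is a knight" - this is TRUE because Tara is a knight.
- Xander (knight) says "Tara tells the truth" - this is TRUE because Tara is a knight.
- Carol (knave) says "Leo tells the truth" - this is FALSE (a lie) because Leo is a knave.
- Leo (knave) says "Xander always lies" - this is FALSE (a lie) because Xander is a knight.
- Tara (knight) says "Wendy and I are the same type" - this is TRUE because Tara is a knight and Wendy is a knight.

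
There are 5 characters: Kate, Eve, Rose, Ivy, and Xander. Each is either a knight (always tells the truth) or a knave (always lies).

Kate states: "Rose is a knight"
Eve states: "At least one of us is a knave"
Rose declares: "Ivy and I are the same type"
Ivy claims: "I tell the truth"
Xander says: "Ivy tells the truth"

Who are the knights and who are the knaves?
Kate is a knave.
Eve is a knight.
Rose is a knave.
Ivy is a knight.
Xander is a knight.

Verification:
- Kate (knave) says "Rose is a knight" - this is FALSE (a lie) because Rose is a knave.
- Eve (knight) says "At least one of us is a knave" - this is TRUE because Kate and Rose are knaves.
- Rose (knave) says "Ivy and I are the same type" - this is FALSE (a lie) because Rose is a knave and Ivy is a knight.
- Ivy (knight) says "I tell the truth" - this is TRUE because Ivy is a knight.
- Xander (knight) says "Ivy tells the truth" - this is TRUE because Ivy is a knight.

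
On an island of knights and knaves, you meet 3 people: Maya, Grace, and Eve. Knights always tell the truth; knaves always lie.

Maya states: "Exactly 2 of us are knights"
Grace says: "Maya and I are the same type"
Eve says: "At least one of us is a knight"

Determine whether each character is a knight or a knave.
Maya is a knight.
Grace is a knave.
Eve is a knight.

Verification:
- Maya (knight) says "Exactly 2 of us are knights" - this is TRUE because there are 2 knights.
- Grace (knave) says "Maya and I are the same type" - this is FALSE (a lie) because Grace is a knave and Maya is a knight.
- Eve (knight) says "At least one of us is a knight" - this is TRUE because Maya and Eve are knights.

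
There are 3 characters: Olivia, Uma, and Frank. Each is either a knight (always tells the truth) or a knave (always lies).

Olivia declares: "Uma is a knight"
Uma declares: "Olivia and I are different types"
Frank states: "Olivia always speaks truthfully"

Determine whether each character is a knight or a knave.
Olivia is a knave.
Uma is a knave.
Frank is a knave.

Verification:
- Olivia (knave) says "Uma is a knight" - this is FALSE (a lie) because Uma is a knave.
- Uma (knave) says "Olivia and I are different types" - this is FALSE (a lie) because Uma is a knave and Olivia is a knave.
- Frank (knave) says "Olivia always speaks truthfully" - this is FALSE (a lie) because Olivia is a knave.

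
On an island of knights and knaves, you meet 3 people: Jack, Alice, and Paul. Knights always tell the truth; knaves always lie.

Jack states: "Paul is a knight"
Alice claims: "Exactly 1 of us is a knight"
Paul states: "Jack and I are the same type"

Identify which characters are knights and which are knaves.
Jack is a knight.
Alice is a knave.
Paul is a knight.

Verification:
- Jack (knight) says "Paul is a knight" - this is TRUE because Paul is a knight.
- Alice (knave) says "Exactly 1 of us is a knight" - this is FALSE (a lie) because there are 2 knights.
- Paul (knight) says "Jack and I are the same type" - this is TRUE because Paul is a knight and Jack is a knight.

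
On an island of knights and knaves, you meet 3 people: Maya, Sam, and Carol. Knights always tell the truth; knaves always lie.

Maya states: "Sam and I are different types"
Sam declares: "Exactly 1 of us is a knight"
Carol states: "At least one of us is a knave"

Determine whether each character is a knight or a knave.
Maya is a knight.
Sam is a knave.
Carol is a knight.

Verification:
- Maya (knight) says "Sam and I are different types" - this is TRUE because Maya is a knight and Sam is a knave.
- Sam (knave) says "Exactly 1 of us is a knight" - this is FALSE (a lie) because there are 2 knights.
- Carol (knight) says "At least one of us is a knave" - this is TRUE because Sam is a knave.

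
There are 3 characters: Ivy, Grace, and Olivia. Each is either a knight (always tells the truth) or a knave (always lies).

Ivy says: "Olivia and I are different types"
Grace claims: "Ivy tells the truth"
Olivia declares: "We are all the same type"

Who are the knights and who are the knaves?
Ivy is a knight.
Grace is a knight.
Olivia is a knave.

Verification:
- Ivy (knight) says "Olivia and I are different types" - this is TRUE because Ivy is a knight and Olivia is a knave.
- Grace (knight) says "Ivy tells the truth" - this is TRUE because Ivy is a knight.
- Olivia (knave) says "We are all the same type" - this is FALSE (a lie) because Ivy and Grace are knights and Olivia is a knave.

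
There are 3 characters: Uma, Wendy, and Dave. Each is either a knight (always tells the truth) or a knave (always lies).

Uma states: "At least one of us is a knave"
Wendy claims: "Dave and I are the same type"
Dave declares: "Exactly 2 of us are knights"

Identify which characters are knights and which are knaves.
Uma is a knight.
Wendy is a knave.
Dave is a knight.

Verification:
- Uma (knight) says "At least one of us is a knave" - this is TRUE because Wendy is a knave.
- Wendy (knave) says "Dave and I are the same type" - this is FALSE (a lie) because Wendy is a knave and Dave is a knight.
- Dave (knight) says "Exactly 2 of us are knights" - this is TRUE because there are 2 knights.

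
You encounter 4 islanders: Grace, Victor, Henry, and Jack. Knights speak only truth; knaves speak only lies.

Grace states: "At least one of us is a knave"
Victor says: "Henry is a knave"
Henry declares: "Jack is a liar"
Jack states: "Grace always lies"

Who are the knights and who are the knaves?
Grace is a knight.
Victor is a knave.
Henry is a knight.
Jack is a knave.

Verification:
- Grace (knight) says "At least one of us is a knave" - this is TRUE because Victor and Jack are knaves.
- Victor (knave) says "Henry is a knave" - this is FALSE (a lie) because Henry is a knight.
- Henry (knight) says "Jack is a liar" - this is TRUE because Jack is a knave.
- Jack (knave) says "Grace always lies" - this is FALSE (a lie) because Grace is a knight.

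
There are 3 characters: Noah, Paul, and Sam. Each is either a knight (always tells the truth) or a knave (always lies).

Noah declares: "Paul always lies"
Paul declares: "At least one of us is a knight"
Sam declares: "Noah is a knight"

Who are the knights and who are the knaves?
Noah is a knave.
Paul is a knight.
Sam is a knave.

Verification:
- Noah (knave) says "Paul always lies" - this is FALSE (a lie) because Paul is a knight.
- Paul (knight) says "At least one of us is a knight" - this is TRUE because Paul is a knight.
- Sam (knave) says "Noah is a knight" - this is FALSE (a lie) because Noah is a knave.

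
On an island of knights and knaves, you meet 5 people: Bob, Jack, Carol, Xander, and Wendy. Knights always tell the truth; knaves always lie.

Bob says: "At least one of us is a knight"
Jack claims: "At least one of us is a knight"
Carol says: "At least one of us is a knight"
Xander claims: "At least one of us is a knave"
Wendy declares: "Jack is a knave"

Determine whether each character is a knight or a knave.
Bob is a knight.
Jack is a knight.
Carol is a knight.
Xander is a knight.
Wendy is a knave.

Verification:
- Bob (knight) says "At least one of us is a knight" - this is TRUE because Bob, Jack, Carol, and Xander are knights.
- Jack (knight) says "At least one of us is a knight" - this is TRUE because Bob, Jack, Carol, and Xander are knights.
- Carol (knight) says "At least one of us is a knight" - this is TRUE because Bob, Jack, Carol, and Xander are knights.
- Xander (knight) says "At least one of us is a knave" - this is TRUE because Wendy is a knave.
- Wendy (knave) says "Jack is a knave" - this is FALSE (a lie) because Jack is a knight.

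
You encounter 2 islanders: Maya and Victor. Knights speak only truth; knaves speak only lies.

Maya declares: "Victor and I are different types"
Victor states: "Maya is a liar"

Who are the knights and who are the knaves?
Maya is a knight.
Victor is a knave.

Verification:
- Maya (knight) says "Victor and I are different types" - this is TRUE because Maya is a knight and Victor is a knave.
- Victor (knave) says "Maya is a liar" - this is FALSE (a lie) because Maya is a knight.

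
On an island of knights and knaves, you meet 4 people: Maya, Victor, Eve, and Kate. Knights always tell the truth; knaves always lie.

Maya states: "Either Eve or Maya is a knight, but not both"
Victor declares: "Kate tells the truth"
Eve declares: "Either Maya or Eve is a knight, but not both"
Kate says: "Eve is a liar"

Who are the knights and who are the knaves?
Maya is a knave.
Victor is a knight.
Eve is a knave.
Kate is a knight.

Verification:
- Maya (knave) says "Either Eve or Maya is a knight, but not both" - this is FALSE (a lie) because Eve is a knave and Maya is a knave.
- Victor (knight) says "Kate tells the truth" - this is TRUE because Kate is a knight.
- Eve (knave) says "Either Maya or Eve is a knight, but not both" - this is FALSE (a lie) because Maya is a knave and Eve is a knave.
- Kate (knight) says "Eve is a liar" - this is TRUE because Eve is a knave.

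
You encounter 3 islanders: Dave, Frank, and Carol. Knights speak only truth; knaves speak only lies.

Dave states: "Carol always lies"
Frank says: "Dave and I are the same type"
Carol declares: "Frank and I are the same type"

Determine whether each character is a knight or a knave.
Dave is a knight.
Frank is a knight.
Carol is a knave.

Verification:
- Dave (knight) says "Carol always lies" - this is TRUE because Carol is a knave.
- Frank (knight) says "Dave and I are the same type" - this is TRUE because Frank is a knight and Dave is a knight.
- Carol (knave) says "Frank and I are the same type" - this is FALSE (a lie) because Carol is a knave and Frank is a knight.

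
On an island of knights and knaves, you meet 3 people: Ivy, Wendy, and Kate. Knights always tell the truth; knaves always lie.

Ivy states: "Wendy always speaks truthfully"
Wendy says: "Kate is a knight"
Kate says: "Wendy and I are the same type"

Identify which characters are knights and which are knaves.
Ivy is a knight.
Wendy is a knight.
Kate is a knight.

Verification:
- Ivy (knight) says "Wendy always speaks truthfully" - this is TRUE because Wendy is a knight.
- Wendy (knight) says "Kate is a knight" - this is TRUE because Kate is a knight.
- Kate (knight) says "Wendy and I are the same type" - this is TRUE because Kate is a knight and Wendy is a knight.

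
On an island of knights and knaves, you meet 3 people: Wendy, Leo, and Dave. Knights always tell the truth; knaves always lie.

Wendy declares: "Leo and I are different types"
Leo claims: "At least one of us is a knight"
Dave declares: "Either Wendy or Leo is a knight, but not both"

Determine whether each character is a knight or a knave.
Wendy is a knave.
Leo is a knave.
Dave is a knave.

Verification:
- Wendy (knave) says "Leo and I are different types" - this is FALSE (a lie) because Wendy is a knave and Leo is a knave.
- Leo (knave) says "At least one of us is a knight" - this is FALSE (a lie) because no one is a knight.
- Dave (knave) says "Either Wendy or Leo is a knight, but not both" - this is FALSE (a lie) because Wendy is a knave and Leo is a knave.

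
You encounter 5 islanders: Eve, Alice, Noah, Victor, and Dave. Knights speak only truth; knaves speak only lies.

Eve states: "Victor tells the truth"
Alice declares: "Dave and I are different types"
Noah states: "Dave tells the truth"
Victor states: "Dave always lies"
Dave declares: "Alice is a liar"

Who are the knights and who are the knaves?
Eve is a knight.
Alice is a knight.
Noah is a knave.
Victor is a knight.
Dave is a knave.

Verification:
- Eve (knight) says "Victor tells the truth" - this is TRUE because Victor is a knight.
- Alice (knight) says "Dave and I are different types" - this is TRUE because Alice is a knight and Dave is a knave.
- Noah (knave) says "Dave tells the truth" - this is FALSE (a lie) because Dave is a knave.
- Victor (knight) says "Dave always lies" - this is TRUE because Dave is a knave.
- Dave (knave) says "Alice is a liar" - this is FALSE (a lie) because Alice is a knight.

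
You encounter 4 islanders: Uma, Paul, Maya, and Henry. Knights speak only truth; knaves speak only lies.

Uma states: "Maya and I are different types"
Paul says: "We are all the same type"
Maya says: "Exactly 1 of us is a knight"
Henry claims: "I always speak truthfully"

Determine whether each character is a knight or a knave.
Uma is a knight.
Paul is a knave.
Maya is a knave.
Henry is a knight.

Verification:
- Uma (knight) says "Maya and I are different types" - this is TRUE because Uma is a knight and Maya is a knave.
- Paul (knave) says "We are all the same type" - this is FALSE (a lie) because Uma and Henry are knights and Paul and Maya are knaves.
- Maya (knave) says "Exactly 1 of us is a knight" - this is FALSE (a lie) because there are 2 knights.
- Henry (knight) says "I always speak truthfully" - this is TRUE because Henry is a knight.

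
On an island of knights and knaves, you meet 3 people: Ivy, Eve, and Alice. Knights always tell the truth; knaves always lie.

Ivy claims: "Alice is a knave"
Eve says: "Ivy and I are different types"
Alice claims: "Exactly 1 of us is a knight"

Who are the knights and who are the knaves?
Ivy is a knave.
Eve is a knave.
Alice is a knight.

Verification:
- Ivy (knave) says "Alice is a knave" - this is FALSE (a lie) because Alice is a knight.
- Eve (knave) says "Ivy and I are different types" - this is FALSE (a lie) because Eve is a knave and Ivy is a knave.
- Alice (knight) says "Exactly 1 of us is a knight" - this is TRUE because there are 1 knights.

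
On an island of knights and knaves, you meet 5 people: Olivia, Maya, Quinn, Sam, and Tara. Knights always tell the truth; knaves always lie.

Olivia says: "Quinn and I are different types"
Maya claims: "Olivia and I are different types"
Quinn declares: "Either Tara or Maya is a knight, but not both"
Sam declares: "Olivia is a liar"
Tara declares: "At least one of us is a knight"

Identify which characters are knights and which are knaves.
Olivia is a knave.
Maya is a knight.
Quinn is a knave.
Sam is a knight.
Tara is a knight.

Verification:
- Olivia (knave) says "Quinn and I are different types" - this is FALSE (a lie) because Olivia is a knave and Quinn is a knave.
- Maya (knight) says "Olivia and I are different types" - this is TRUE because Maya is a knight and Olivia is a knave.
- Quinn (knave) says "Either Tara or Maya is a knight, but not both" - this is FALSE (a lie) because Tara is a knight and Maya is a knight.
- Sam (knight) says "Olivia is a liar" - this is TRUE because Olivia is a knave.
- Tara (knight) says "At least one of us is a knight" - this is TRUE because Maya, Sam, and Tara are knights.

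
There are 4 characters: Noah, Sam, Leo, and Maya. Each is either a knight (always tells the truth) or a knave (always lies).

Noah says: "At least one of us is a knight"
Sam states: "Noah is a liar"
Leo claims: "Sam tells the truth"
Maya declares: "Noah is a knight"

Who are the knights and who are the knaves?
Noah is a knight.
Sam is a knave.
Leo is a knave.
Maya is a knight.

Verification:
- Noah (knight) says "At least one of us is a knight" - this is TRUE because Noah and Maya are knights.
- Sam (knave) says "Noah is a liar" - this is FALSE (a lie) because Noah is a knight.
- Leo (knave) says "Sam tells the truth" - this is FALSE (a lie) because Sam is a knave.
- Maya (knight) says "Noah is a knight" - this is TRUE because Noah is a knight.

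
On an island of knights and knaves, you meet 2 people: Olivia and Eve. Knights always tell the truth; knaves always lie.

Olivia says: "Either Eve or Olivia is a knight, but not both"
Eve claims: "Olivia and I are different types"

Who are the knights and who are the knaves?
Olivia is a knave.
Eve is a knave.

Verification:
- Olivia (knave) says "Either Eve or Olivia is a knight, but not both" - this is FALSE (a lie) because Eve is a knave and Olivia is a knave.
- Eve (knave) says "Olivia and I are different types" - this is FALSE (a lie) because Eve is a knave and Olivia is a knave.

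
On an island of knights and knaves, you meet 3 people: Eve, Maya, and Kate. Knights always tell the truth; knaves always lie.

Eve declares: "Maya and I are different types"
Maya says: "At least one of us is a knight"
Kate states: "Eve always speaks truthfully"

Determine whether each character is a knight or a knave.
Eve is a knave.
Maya is a knave.
Kate is a knave.

Verification:
- Eve (knave) says "Maya and I are different types" - this is FALSE (a lie) because Eve is a knave and Maya is a knave.
- Maya (knave) says "At least one of us is a knight" - this is FALSE (a lie) because no one is a knight.
- Kate (knave) says "Eve always speaks truthfully" - this is FALSE (a lie) because Eve is a knave.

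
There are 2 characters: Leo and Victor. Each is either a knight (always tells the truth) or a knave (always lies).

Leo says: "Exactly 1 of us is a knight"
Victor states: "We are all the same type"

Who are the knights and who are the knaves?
Leo is a knight.
Victor is a knave.

Verification:
- Leo (knight) says "Exactly 1 of us is a knight" - this is TRUE because there are 1 knights.
- Victor (knave) says "We are all the same type" - this is FALSE (a lie) because Leo is a knight and Victor is a knave.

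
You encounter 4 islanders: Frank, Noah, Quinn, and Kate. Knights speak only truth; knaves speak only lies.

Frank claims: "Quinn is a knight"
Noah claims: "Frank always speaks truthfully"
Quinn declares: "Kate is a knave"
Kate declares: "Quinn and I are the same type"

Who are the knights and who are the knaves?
Frank is a knight.
Noah is a knight.
Quinn is a knight.
Kate is a knave.

Verification:
- Frank (knight) says "Quinn is a knight" - this is TRUE because Quinn is a knight.
- Noah (knight) says "Frank always speaks truthfully" - this is TRUE because Frank is a knight.
- Quinn (knight) says "Kate is a knave" - this is TRUE because Kate is a knave.
- Kate (knave) says "Quinn and I are the same type" - this is FALSE (a lie) because Kate is a knave and Quinn is a knight.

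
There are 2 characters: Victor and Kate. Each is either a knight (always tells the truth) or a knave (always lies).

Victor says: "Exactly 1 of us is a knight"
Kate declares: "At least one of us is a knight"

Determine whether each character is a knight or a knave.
Victor is a knave.
Kate is a knave.

Verification:
- Victor (knave) says "Exactly 1 of us is a knight" - this is FALSE (a lie) because there are 0 knights.
- Kate (knave) says "At least one of us is a knight" - this is FALSE (a lie) because no one is a knight.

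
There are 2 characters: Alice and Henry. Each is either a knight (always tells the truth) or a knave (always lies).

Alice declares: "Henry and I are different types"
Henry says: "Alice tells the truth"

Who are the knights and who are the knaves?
Alice is a knave.
Henry is a knave.

Verification:
- Alice (knave) says "Henry and I are different types" - this is FALSE (a lie) because Alice is a knave and Henry is a knave.
- Henry (knave) says "Alice tells the truth" - this is FALSE (a lie) because Alice is a knave.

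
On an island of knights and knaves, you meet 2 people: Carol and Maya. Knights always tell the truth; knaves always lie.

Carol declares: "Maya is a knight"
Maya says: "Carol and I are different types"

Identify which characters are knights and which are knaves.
Carol is a knave.
Maya is a knave.

Verification:
- Carol (knave) says "Maya is a knight" - this is FALSE (a lie) because Maya is a knave.
- Maya (knave) says "Carol and I are different types" - this is FALSE (a lie) because Maya is a knave and Carol is a knave.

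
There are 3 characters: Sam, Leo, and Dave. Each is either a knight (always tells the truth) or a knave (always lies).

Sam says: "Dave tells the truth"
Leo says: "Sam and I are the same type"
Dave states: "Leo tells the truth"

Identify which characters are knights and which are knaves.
Sam is a knight.
Leo is a knight.
Dave is a knight.

Verification:
- Sam (knight) says "Dave tells the truth" - this is TRUE because Dave is a knight.
- Leo (knight) says "Sam and I are the same type" - this is TRUE because Leo is a knight and Sam is a knight.
- Dave (knight) says "Leo tells the truth" - this is TRUE because Leo is a knight.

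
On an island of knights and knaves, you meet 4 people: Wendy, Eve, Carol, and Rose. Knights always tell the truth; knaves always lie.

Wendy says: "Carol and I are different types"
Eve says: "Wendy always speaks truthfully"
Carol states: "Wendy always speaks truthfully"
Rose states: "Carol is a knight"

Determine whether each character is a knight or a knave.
Wendy is a knave.
Eve is a knave.
Carol is a knave.
Rose is a knave.

Verification:
- Wendy (knave) says "Carol and I are different types" - this is FALSE (a lie) because Wendy is a knave and Carol is a knave.
- Eve (knave) says "Wendy always speaks truthfully" - this is FALSE (a lie) because Wendy is a knave.
- Carol (knave) says "Wendy always speaks truthfully" - this is FALSE (a lie) because Wendy is a knave.
- Rose (knave) says "Carol is a knight" - this is FALSE (a lie) because Carol is a knave.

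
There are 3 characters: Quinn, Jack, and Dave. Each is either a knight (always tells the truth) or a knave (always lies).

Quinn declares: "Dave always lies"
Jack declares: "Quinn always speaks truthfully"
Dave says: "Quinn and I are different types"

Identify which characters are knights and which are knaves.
Quinn is a knave.
Jack is a knave.
Dave is a knight.

Verification:
- Quinn (knave) says "Dave always lies" - this is FALSE (a lie) because Dave is a knight.
- Jack (knave) says "Quinn always speaks truthfully" - this is FALSE (a lie) because Quinn is a knave.
- Dave (knight) says "Quinn and I are different types" - this is TRUE because Dave is a knight and Quinn is a knave.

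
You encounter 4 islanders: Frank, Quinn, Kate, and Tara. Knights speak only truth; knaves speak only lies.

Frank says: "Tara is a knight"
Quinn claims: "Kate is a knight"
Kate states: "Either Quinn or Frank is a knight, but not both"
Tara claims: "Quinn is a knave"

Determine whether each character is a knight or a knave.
Frank is a knave.
Quinn is a knight.
Kate is a knight.
Tara is a knave.

Verification:
- Frank (knave) says "Tara is a knight" - this is FALSE (a lie) because Tara is a knave.
- Quinn (knight) says "Kate is a knight" - this is TRUE because Kate is a knight.
- Kate (knight) says "Either Quinn or Frank is a knight, but not both" - this is TRUE because Quinn is a knight and Frank is a knave.
- Tara (knave) says "Quinn is a knave" - this is FALSE (a lie) because Quinn is a knight.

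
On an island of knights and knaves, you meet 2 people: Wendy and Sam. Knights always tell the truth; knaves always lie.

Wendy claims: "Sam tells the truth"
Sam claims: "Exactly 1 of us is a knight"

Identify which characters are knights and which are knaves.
Wendy is a knave.
Sam is a knave.

Verification:
- Wendy (knave) says "Sam tells the truth" - this is FALSE (a lie) because Sam is a knave.
- Sam (knave) says "Exactly 1 of us is a knight" - this is FALSE (a lie) because there are 0 knights.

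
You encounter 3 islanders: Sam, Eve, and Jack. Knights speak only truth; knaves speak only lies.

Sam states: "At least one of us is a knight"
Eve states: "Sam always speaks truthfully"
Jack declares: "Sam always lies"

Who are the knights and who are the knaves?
Sam is a knight.
Eve is a knight.
Jack is a knave.

Verification:
- Sam (knight) says "At least one of us is a knight" - this is TRUE because Sam and Eve are knights.
- Eve (knight) says "Sam always speaks truthfully" - this is TRUE because Sam is a knight.
- Jack (knave) says "Sam always lies" - this is FALSE (a lie) because Sam is a knight.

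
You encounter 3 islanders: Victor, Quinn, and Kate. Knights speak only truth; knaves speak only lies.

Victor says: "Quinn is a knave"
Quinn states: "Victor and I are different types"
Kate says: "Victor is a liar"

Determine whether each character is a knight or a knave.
Victor is a knave.
Quinn is a knight.
Kate is a knight.

Verification:
- Victor (knave) says "Quinn is a knave" - this is FALSE (a lie) because Quinn is a knight.
- Quinn (knight) says "Victor and I are different types" - this is TRUE because Quinn is a knight and Victor is a knave.
- Kate (knight) says "Victor is a liar" - this is TRUE because Victor is a knave.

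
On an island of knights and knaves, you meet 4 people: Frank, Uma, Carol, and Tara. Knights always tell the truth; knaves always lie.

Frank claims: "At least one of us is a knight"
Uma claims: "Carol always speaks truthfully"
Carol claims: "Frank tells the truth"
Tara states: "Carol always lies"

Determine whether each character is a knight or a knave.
Frank is a knight.
Uma is a knight.
Carol is a knight.
Tara is a knave.

Verification:
- Frank (knight) says "At least one of us is a knight" - this is TRUE because Frank, Uma, and Carol are knights.
- Uma (knight) says "Carol always speaks truthfully" - this is TRUE because Carol is a knight.
- Carol (knight) says "Frank tells the truth" - this is TRUE because Frank is a knight.
- Tara (knave) says "Carol always lies" - this is FALSE (a lie) because Carol is a knight.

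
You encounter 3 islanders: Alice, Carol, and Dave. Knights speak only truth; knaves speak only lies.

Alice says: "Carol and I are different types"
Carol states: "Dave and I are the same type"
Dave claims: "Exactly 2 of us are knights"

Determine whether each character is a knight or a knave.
Alice is a knight.
Carol is a knave.
Dave is a knight.

Verification:
- Alice (knight) says "Carol and I are different types" - this is TRUE because Alice is a knight and Carol is a knave.
- Carol (knave) says "Dave and I are the same type" - this is FALSE (a lie) because Carol is a knave and Dave is a knight.
- Dave (knight) says "Exactly 2 of us are knights" - this is TRUE because there are 2 knights.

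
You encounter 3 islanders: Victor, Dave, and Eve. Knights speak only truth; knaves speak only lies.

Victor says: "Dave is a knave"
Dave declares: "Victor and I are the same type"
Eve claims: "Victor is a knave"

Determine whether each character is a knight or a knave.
Victor is a knight.
Dave is a knave.
Eve is a knave.

Verification:
- Victor (knight) says "Dave is a knave" - this is TRUE because Dave is a knave.
- Dave (knave) says "Victor and I are the same type" - this is FALSE (a lie) because Dave is a knave and Victor is a knight.
- Eve (knave) says "Victor is a knave" - this is FALSE (a lie) because Victor is a knight.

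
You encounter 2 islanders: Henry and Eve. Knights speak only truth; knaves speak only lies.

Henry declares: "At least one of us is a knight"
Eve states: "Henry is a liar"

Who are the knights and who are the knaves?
Henry is a knight.
Eve is a knave.

Verification:
- Henry (knight) says "At least one of us is a knight" - this is TRUE because Henry is a knight.
- Eve (knave) says "Henry is a liar" - this is FALSE (a lie) because Henry is a knight.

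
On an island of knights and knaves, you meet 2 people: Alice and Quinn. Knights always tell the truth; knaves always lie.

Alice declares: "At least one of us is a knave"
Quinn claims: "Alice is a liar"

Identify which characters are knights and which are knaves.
Alice is a knight.
Quinn is a knave.

Verification:
- Alice (knight) says "At least one of us is a knave" - this is TRUE because Quinn is a knave.
- Quinn (knave) says "Alice is a liar" - this is FALSE (a lie) because Alice is a knight.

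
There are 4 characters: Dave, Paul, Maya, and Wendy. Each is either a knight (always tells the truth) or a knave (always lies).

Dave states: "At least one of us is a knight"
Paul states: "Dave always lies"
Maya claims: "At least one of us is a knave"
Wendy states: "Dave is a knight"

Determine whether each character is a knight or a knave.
Dave is a knight.
Paul is a knave.
Maya is a knight.
Wendy is a knight.

Verification:
- Dave (knight) says "At least one of us is a knight" - this is TRUE because Dave, Maya, and Wendy are knights.
- Paul (knave) says "Dave always lies" - this is FALSE (a lie) because Dave is a knight.
- Maya (knight) says "At least one of us is a knave" - this is TRUE because Paul is a knave.
- Wendy (knight) says "Dave is a knight" - this is TRUE because Dave is a knight.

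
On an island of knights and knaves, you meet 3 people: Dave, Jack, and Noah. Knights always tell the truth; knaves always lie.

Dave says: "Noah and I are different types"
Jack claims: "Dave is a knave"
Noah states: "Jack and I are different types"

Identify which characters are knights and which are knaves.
Dave is a knight.
Jack is a knave.
Noah is a knave.

Verification:
- Dave (knight) says "Noah and I are different types" - this is TRUE because Dave is a knight and Noah is a knave.
- Jack (knave) says "Dave is a knave" - this is FALSE (a lie) because Dave is a knight.
- Noah (knave) says "Jack and I are different types" - this is FALSE (a lie) because Noah is a knave and Jack is a knave.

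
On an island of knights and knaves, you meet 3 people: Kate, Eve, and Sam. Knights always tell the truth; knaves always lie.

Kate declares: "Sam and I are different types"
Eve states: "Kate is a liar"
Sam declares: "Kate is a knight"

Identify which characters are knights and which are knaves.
Kate is a knave.
Eve is a knight.
Sam is a knave.

Verification:
- Kate (knave) says "Sam and I are different types" - this is FALSE (a lie) because Kate is a knave and Sam is a knave.
- Eve (knight) says "Kate is a liar" - this is TRUE because Kate is a knave.
- Sam (knave) says "Kate is a knight" - this is FALSE (a lie) because Kate is a knave.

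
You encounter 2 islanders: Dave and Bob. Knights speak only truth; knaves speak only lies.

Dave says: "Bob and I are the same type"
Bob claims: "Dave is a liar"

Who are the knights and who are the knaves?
Dave is a knave.
Bob is a knight.

Verification:
- Dave (knave) says "Bob and I are the same type" - this is FALSE (a lie) because Dave is a knave and Bob is a knight.
- Bob (knight) says "Dave is a liar" - this is TRUE because Dave is a knave.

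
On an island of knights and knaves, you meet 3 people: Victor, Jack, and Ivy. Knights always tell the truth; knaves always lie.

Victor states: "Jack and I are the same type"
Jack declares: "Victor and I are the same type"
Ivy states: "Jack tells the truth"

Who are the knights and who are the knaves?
Victor is a knight.
Jack is a knight.
Ivy is a knight.

Verification:
- Victor (knight) says "Jack and I are the same type" - this is TRUE because Victor is a knight and Jack is a knight.
- Jack (knight) says "Victor and I are the same type" - this is TRUE because Jack is a knight and Victor is a knight.
- Ivy (knight) says "Jack tells the truth" - this is TRUE because Jack is a knight.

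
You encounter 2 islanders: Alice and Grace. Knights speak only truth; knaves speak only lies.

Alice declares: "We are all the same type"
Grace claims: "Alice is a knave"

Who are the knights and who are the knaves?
Alice is a knave.
Grace is a knight.

Verification:
- Alice (knave) says "We are all the same type" - this is FALSE (a lie) because Grace is a knight and Alice is a knave.
- Grace (knight) says "Alice is a knave" - this is TRUE because Alice is a knave.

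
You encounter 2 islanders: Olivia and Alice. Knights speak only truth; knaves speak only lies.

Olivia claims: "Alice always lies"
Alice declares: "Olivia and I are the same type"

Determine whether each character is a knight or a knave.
Olivia is a knight.
Alice is a knave.

Verification:
- Olivia (knight) says "Alice always lies" - this is TRUE because Alice is a knave.
- Alice (knave) says "Olivia and I are the same type" - this is FALSE (a lie) because Alice is a knave and Olivia is a knight.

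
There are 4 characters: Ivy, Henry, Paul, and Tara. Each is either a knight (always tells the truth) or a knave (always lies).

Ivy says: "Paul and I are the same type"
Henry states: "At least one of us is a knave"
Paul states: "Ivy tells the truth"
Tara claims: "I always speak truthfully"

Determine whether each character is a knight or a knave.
Ivy is a knight.
Henry is a knight.
Paul is a knight.
Tara is a knave.

Verification:
- Ivy (knight) says "Paul and I are the same type" - this is TRUE because Ivy is a knight and Paul is a knight.
- Henry (knight) says "At least one of us is a knave" - this is TRUE because Tara is a knave.
- Paul (knight) says "Ivy tells the truth" - this is TRUE because Ivy is a knight.
- Tara (knave) says "I always speak truthfully" - this is FALSE (a lie) because Tara is a knave.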